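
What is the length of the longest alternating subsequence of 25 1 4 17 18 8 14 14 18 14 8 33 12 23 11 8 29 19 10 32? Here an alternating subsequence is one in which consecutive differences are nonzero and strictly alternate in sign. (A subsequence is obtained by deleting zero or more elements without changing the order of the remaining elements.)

Track the best alternating length ending on an up-step vs a down-step at each position: up/down = 1/1, 1/2, 3/2, 3/2, 3/2, 3/4, 5/4, 5/4, 5/2, 5/6, 3/6, 7/1, 7/8, 9/8, 7/10, 3/10, 11/8, 11/12, 11/12, 13/8.
The maximum over both is 13; one such subsequence is 25, 1, 17, 8, 18, 14, 33, 12, 23, 11, 29, 19, 32.

13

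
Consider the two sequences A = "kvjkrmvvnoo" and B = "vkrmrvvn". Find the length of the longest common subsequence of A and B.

A longest common subsequence is vkrmvvn (length 7); the LCS DP confirms no longer common subsequence exists.

7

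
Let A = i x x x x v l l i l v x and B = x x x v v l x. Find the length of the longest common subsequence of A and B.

Backtracking the LCS table gives one alignment: x (A2,B1) → x (A3,B2) → x (A4,B3) → v (A6,B5) → l (A10,B6) → x (A12,B7).
So the longest common subsequence has length 6.

6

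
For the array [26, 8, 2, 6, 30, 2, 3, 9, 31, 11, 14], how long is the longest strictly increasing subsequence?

5

Scanning left to right, the best length ending at each element is: 26→1, 8→1, 2→1, 6→2, 30→3, 2→1, 3→2, 9→3, 31→4, 11→4, 14→5.
So the longest increasing subsequence has length 5, e.g. 2, 6, 9, 11, 14.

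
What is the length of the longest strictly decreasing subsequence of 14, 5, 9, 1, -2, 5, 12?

One longest decreasing subsequence is 14, 5, 1, -2 (positions 1,2,4,5), of length 4; no longer one exists.

4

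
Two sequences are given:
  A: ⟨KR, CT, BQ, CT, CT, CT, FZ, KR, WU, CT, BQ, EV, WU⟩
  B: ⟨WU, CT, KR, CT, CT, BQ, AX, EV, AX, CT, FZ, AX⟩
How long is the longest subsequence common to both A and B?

A longest common subsequence is KR, CT, BQ, CT, FZ (length 5); the LCS DP confirms no longer common subsequence exists.

5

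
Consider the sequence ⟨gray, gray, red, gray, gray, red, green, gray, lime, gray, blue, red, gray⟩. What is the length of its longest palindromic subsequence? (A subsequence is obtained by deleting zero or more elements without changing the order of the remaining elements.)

9

One longest palindromic subsequence is gray red gray gray green gray gray red gray (positions 1,3,4,5,7,8,10,12,13); it reads the same forward and backward, and the interval DP gives dp[1][13] = 9.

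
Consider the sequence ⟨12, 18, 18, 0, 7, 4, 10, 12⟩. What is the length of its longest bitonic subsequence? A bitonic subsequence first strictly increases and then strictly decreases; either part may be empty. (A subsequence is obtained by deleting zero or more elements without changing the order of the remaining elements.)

One longest bitonic subsequence is 12, 18, 7, 4 (positions 1,2,5,6): it rises to 18 then falls. Length 4 is optimal.

4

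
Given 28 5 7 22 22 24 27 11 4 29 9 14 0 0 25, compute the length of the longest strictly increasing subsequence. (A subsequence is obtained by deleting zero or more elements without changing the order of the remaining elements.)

6

Scanning left to right, the best length ending at each element is: 28→1, 5→1, 7→2, 22→3, 22→3, 24→4, 27→5, 11→3, 4→1, 29→6, 9→3, 14→4, 0→1, 0→1, 25→5.
So the longest increasing subsequence has length 6, e.g. 5, 7, 22, 24, 27, 29.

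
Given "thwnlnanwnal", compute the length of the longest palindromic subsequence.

7

One longest palindromic subsequence is lanwnal (positions 5,7,8,9,10,11,12); it reads the same forward and backward, and the interval DP gives dp[1][12] = 7.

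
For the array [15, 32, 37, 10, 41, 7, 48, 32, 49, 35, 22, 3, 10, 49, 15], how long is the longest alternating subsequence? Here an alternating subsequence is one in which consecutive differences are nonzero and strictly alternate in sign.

Track the best alternating length ending on an up-step vs a down-step at each position: up/down = 1/1, 2/1, 2/1, 1/3, 4/1, 1/5, 6/1, 6/7, 8/1, 8/9, 6/9, 1/9, 10/9, 10/1, 10/11.
The maximum over both is 11; one such subsequence is 15, 32, 10, 41, 7, 48, 32, 49, 35, 49, 15.

11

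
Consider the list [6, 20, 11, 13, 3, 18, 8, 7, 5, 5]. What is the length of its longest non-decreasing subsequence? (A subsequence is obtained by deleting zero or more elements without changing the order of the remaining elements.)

4

Scanning left to right, the best length ending at each element is: 6→1, 20→2, 11→2, 13→3, 3→1, 18→4, 8→2, 7→2, 5→2, 5→3.
So the longest non-decreasing subsequence has length 4, e.g. 6, 11, 13, 18.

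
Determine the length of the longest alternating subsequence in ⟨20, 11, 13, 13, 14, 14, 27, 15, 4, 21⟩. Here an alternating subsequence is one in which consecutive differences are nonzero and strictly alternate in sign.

5

A longest alternating subsequence is 20, 11, 27, 15, 21 (positions 1,2,7,8,10); its 4 consecutive differences strictly alternate in sign, and length 5 is optimal.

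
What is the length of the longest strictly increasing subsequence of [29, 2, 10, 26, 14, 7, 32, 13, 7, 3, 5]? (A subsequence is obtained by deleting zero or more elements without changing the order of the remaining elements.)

4

One longest increasing subsequence is 2, 10, 26, 32 (positions 2,3,4,7), of length 4; no longer one exists.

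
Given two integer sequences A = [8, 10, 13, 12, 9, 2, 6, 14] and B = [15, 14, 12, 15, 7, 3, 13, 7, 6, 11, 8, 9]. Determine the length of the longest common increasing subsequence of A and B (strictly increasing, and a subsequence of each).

2

For each value that appears in both, track the longest common increasing run ending there.
The best achievable length is 2; one witness is 8, 9 (A-positions 1,5, B-positions 11,12).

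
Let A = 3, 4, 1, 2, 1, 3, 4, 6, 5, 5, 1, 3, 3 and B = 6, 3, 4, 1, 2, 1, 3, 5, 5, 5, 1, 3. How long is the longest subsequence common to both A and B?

10

Backtracking the LCS table gives one alignment: 3 (A1,B2) → 4 (A2,B3) → 1 (A3,B4) → 2 (A4,B5) → 1 (A5,B6) → 3 (A6,B7) → 5 (A9,B9) → 5 (A10,B10) → 1 (A11,B11) → 3 (A13,B12).
So the longest common subsequence has length 10.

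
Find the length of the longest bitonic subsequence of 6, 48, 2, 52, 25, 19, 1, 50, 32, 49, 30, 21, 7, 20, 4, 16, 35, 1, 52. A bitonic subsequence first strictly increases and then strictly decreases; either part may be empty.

One longest bitonic subsequence is 6, 48, 52, 50, 49, 30, 21, 20, 16, 1 (positions 1,2,4,8,10,11,12,14,16,18): it rises to 52 then falls. Length 10 is optimal.

10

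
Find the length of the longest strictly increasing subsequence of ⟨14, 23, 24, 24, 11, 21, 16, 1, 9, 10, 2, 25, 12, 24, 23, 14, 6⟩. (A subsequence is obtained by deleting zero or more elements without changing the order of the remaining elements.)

Let dp[i] be the longest increasing subsequence ending at position i. Then dp = [1, 2, 3, 3, 1, 2, 2, 1, 2, 3, 2, 4, 4, 5, 5, 5, 3].
The maximum is 5; one witness is 1, 9, 10, 12, 24 at positions 8,9,10,13,14.

5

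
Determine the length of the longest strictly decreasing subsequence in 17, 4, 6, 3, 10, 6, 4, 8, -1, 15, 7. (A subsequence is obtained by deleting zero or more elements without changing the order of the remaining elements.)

One longest decreasing subsequence is 17, 10, 6, 4, -1 (positions 1,5,6,7,9), of length 5; no longer one exists.

5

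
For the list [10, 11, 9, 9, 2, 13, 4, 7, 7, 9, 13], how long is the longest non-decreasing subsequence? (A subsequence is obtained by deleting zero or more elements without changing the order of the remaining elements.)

Scanning left to right, the best length ending at each element is: 10→1, 11→2, 9→1, 9→2, 2→1, 13→3, 4→2, 7→3, 7→4, 9→5, 13→6.
So the longest non-decreasing subsequence has length 6, e.g. 2, 4, 7, 7, 9, 13.

6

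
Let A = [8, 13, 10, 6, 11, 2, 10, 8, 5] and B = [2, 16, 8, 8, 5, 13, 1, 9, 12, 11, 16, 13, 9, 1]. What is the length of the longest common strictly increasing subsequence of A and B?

A longest common strictly increasing subsequence is 2, 8 (length 2); it appears in order in both A and B, and no longer such subsequence exists.

2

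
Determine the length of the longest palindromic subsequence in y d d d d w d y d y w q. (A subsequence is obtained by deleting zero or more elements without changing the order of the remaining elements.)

One longest palindromic subsequence is yddddddy (positions 1,2,3,4,5,7,9,10); it reads the same forward and backward, and the interval DP gives dp[1][12] = 8.

8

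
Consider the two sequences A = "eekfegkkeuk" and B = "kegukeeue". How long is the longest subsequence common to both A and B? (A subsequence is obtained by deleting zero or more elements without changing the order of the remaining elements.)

Backtracking the LCS table gives one alignment: k (A3,B1) → e (A5,B2) → g (A6,B3) → k (A7,B5) → e (A9,B7) → u (A10,B8).
So the longest common subsequence has length 6.

6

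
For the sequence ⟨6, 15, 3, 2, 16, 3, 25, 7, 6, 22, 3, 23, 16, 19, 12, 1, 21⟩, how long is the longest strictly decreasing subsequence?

5

Let dp[i] be the longest decreasing subsequence ending at position i. Then dp = [1, 1, 2, 3, 1, 2, 1, 2, 3, 2, 4, 2, 3, 3, 4, 5, 3].
The maximum is 5; one witness is 15, 7, 6, 3, 1 at positions 2,8,9,11,16.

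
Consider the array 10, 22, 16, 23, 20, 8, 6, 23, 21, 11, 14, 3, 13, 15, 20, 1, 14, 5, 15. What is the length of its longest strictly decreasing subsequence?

6

Scanning left to right, the best length ending at each element is: 10→1, 22→1, 16→2, 23→1, 20→2, 8→3, 6→4, 23→1, 21→2, 11→3, 14→3, 3→5, 13→4, 15→3, 20→3, 1→6, 14→4, 5→5, 15→4.
So the longest decreasing subsequence has length 6, e.g. 22, 16, 8, 6, 3, 1.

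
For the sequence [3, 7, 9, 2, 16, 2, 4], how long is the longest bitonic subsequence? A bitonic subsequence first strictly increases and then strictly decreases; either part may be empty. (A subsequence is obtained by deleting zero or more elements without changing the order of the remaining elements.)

One longest bitonic subsequence is 3, 7, 9, 16, 4 (positions 1,2,3,5,7): it rises to 16 then falls. Length 5 is optimal.

5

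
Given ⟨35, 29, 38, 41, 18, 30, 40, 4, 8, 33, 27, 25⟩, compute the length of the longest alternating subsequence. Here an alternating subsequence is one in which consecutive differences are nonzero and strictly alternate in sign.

8

Track the best alternating length ending on an up-step vs a down-step at each position: up/down = 1/1, 1/2, 3/1, 3/1, 1/4, 5/4, 5/4, 1/6, 7/6, 7/6, 7/8, 7/8.
The maximum over both is 8; one such subsequence is 35, 29, 38, 18, 30, 4, 33, 27.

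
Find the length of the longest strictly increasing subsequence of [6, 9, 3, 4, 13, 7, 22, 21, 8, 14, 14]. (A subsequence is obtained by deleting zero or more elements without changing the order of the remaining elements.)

Scanning left to right, the best length ending at each element is: 6→1, 9→2, 3→1, 4→2, 13→3, 7→3, 22→4, 21→4, 8→4, 14→5, 14→5.
So the longest increasing subsequence has length 5, e.g. 3, 4, 7, 8, 14.

5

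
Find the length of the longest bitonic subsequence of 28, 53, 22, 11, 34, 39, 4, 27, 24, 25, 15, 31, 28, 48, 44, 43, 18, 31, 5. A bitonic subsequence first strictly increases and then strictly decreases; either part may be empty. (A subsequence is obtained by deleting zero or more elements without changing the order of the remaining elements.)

9

One longest bitonic subsequence is 22, 24, 25, 31, 48, 44, 43, 31, 5 (positions 3,9,10,12,14,15,16,18,19): it rises to 48 then falls. Length 9 is optimal.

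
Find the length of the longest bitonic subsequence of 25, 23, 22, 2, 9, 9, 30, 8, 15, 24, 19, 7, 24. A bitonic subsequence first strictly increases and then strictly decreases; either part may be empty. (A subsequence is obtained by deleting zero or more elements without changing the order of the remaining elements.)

Let inc[i] be the LIS ending at i and dec[i] the longest strictly decreasing subsequence starting at i. inc = [1, 1, 1, 1, 2, 2, 3, 2, 3, 4, 4, 2, 5], dec = [6, 5, 4, 1, 3, 3, 4, 2, 2, 3, 2, 1, 1].
max_i inc[i]+dec[i]−1 = 6, with one witness 25, 23, 22, 9, 8, 7.

6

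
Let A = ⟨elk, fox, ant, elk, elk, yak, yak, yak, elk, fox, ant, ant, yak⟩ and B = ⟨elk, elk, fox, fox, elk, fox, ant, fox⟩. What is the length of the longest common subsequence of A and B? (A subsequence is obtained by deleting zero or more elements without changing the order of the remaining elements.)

A longest common subsequence is elk, fox, elk, fox, ant (length 5); the LCS DP confirms no longer common subsequence exists.

5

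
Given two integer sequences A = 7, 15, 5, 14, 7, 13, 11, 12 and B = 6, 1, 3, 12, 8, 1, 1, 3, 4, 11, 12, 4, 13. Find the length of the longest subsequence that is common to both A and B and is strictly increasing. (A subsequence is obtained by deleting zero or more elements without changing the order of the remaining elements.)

2

A longest common strictly increasing subsequence is 11, 12 (length 2); it appears in order in both A and B, and no longer such subsequence exists.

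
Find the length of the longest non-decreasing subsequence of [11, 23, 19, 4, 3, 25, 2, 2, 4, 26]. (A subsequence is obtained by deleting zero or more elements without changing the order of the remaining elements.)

One longest non-decreasing subsequence is 11, 23, 25, 26 (positions 1,2,6,10), of length 4; no longer one exists.

4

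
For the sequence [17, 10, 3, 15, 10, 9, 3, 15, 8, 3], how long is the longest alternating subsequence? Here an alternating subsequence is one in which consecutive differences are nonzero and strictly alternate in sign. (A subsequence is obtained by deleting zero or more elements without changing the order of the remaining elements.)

6

Track the best alternating length ending on an up-step vs a down-step at each position: up/down = 1/1, 1/2, 1/2, 3/2, 3/4, 3/4, 1/4, 5/2, 5/6, 1/6.
The maximum over both is 6; one such subsequence is 17, 10, 15, 10, 15, 8.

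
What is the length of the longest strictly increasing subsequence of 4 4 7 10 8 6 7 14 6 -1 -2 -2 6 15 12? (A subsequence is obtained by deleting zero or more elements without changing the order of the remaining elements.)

5

Scanning left to right, the best length ending at each element is: 4→1, 4→1, 7→2, 10→3, 8→3, 6→2, 7→3, 14→4, 6→2, -1→1, -2→1, -2→1, 6→2, 15→5, 12→4.
So the longest increasing subsequence has length 5, e.g. 4, 7, 10, 14, 15.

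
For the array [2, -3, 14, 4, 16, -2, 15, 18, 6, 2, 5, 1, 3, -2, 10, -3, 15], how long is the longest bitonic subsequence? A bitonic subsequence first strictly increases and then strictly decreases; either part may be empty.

9

One longest bitonic subsequence is 2, 14, 16, 15, 6, 5, 3, -2, -3 (positions 1,3,5,7,9,11,13,14,16): it rises to 16 then falls. Length 9 is optimal.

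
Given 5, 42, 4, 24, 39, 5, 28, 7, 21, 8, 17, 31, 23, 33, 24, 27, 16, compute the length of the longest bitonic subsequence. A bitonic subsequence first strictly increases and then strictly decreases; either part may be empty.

9

Let inc[i] be the LIS ending at i and dec[i] the longest strictly decreasing subsequence starting at i. inc = [1, 2, 1, 2, 3, 2, 3, 3, 4, 4, 5, 6, 6, 7, 7, 8, 5], dec = [2, 6, 1, 4, 5, 1, 4, 1, 3, 1, 2, 3, 2, 3, 2, 2, 1].
max_i inc[i]+dec[i]−1 = 9, with one witness 4, 5, 7, 8, 17, 31, 33, 27, 16.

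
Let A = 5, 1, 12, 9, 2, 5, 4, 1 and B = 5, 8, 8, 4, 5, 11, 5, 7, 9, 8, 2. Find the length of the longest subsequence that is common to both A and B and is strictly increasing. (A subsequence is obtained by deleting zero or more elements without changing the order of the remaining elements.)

2

For each value that appears in both, track the longest common increasing run ending there.
The best achievable length is 2; one witness is 5, 9 (A-positions 1,4, B-positions 1,9).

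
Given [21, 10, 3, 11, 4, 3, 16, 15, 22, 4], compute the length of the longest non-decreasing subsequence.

4

Let dp[i] be the longest non-decreasing subsequence ending at position i. Then dp = [1, 1, 1, 2, 2, 2, 3, 3, 4, 3].
The maximum is 4; one witness is 10, 11, 16, 22 at positions 2,4,7,9.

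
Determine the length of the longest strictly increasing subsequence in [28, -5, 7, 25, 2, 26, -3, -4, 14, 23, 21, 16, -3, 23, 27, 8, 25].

6

Let dp[i] be the longest increasing subsequence ending at position i. Then dp = [1, 1, 2, 3, 2, 4, 2, 2, 3, 4, 4, 4, 3, 5, 6, 4, 6].
The maximum is 6; one witness is -5, 7, 14, 21, 23, 27 at positions 2,3,9,11,14,15.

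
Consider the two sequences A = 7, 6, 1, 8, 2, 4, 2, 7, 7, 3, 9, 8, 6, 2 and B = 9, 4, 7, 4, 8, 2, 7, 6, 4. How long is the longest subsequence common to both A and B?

Backtracking the LCS table gives one alignment: 7 (A1,B3) → 8 (A4,B5) → 2 (A7,B6) → 7 (A9,B7) → 6 (A13,B8).
So the longest common subsequence has length 5.

5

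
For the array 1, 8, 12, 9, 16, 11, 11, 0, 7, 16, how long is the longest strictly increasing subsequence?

One longest increasing subsequence is 1, 8, 9, 11, 16 (positions 1,2,4,6,10), of length 5; no longer one exists.

5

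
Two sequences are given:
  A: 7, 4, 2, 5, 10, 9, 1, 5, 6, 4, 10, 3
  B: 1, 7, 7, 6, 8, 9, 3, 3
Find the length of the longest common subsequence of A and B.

3

A longest common subsequence is 7, 9, 3 (length 3); the LCS DP confirms no longer common subsequence exists.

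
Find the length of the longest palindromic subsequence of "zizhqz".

Using dp[i][j] = 2 + dp[i+1][j−1] if the ends match, else max(dp[i+1][j], dp[i][j−1]):
dp[1][6] = 3. A witness is zqz at positions 1,5,6.

3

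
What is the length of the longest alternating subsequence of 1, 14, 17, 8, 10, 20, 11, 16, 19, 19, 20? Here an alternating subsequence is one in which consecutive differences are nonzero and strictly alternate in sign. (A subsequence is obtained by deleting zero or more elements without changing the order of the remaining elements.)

6

A longest alternating subsequence is 1, 14, 8, 20, 11, 16 (positions 1,2,4,6,7,8); its 5 consecutive differences strictly alternate in sign, and length 6 is optimal.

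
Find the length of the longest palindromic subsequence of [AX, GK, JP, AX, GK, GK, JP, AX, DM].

6

Using dp[i][j] = 2 + dp[i+1][j−1] if the ends match, else max(dp[i+1][j], dp[i][j−1]):
dp[1][9] = 6. A witness is AX JP GK GK JP AX at positions 1,3,5,6,7,8.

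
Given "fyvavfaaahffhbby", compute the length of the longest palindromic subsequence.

One longest palindromic subsequence is yfaaafy (positions 2,6,7,8,9,12,16); it reads the same forward and backward, and the interval DP gives dp[1][16] = 7.

7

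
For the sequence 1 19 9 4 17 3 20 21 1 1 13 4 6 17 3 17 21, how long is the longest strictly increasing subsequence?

6

One longest increasing subsequence is 1, 3, 4, 6, 17, 21 (positions 1,6,12,13,14,17), of length 6; no longer one exists.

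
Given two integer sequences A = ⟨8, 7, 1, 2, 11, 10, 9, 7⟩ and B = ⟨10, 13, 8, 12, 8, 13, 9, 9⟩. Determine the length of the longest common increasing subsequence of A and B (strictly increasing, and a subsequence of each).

2

A longest common strictly increasing subsequence is 8, 9 (length 2); it appears in order in both A and B, and no longer such subsequence exists.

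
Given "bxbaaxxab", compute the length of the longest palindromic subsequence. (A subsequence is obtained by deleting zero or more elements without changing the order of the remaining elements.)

6

One longest palindromic subsequence is baxxab (positions 1,4,6,7,8,9); it reads the same forward and backward, and the interval DP gives dp[1][9] = 6.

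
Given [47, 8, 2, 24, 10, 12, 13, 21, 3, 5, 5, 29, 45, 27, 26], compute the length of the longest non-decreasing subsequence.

Let dp[i] be the longest non-decreasing subsequence ending at position i. Then dp = [1, 1, 1, 2, 2, 3, 4, 5, 2, 3, 4, 6, 7, 6, 6].
The maximum is 7; one witness is 8, 10, 12, 13, 21, 29, 45 at positions 2,5,6,7,8,12,13.

7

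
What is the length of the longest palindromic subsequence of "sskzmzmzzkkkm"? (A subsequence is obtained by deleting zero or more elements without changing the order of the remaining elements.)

7

One longest palindromic subsequence is kzzmzzk (positions 3,4,6,7,8,9,12); it reads the same forward and backward, and the interval DP gives dp[1][13] = 7.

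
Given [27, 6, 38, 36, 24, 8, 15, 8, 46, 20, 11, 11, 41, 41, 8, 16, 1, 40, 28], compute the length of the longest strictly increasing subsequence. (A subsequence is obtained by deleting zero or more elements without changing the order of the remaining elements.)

Let dp[i] be the longest increasing subsequence ending at position i. Then dp = [1, 1, 2, 2, 2, 2, 3, 2, 4, 4, 3, 3, 5, 5, 2, 4, 1, 5, 5].
The maximum is 5; one witness is 6, 8, 15, 20, 41 at positions 2,6,7,10,13.

5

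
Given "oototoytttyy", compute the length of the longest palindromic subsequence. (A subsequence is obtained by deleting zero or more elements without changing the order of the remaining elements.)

5

One longest palindromic subsequence is yttty (positions 7,8,9,10,12); it reads the same forward and backward, and the interval DP gives dp[1][12] = 5.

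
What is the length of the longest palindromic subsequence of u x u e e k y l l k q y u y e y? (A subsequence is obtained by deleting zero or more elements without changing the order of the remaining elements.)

Using dp[i][j] = 2 + dp[i+1][j−1] if the ends match, else max(dp[i+1][j], dp[i][j−1]):
dp[1][16] = 6. A witness is eyllye at positions 5,7,8,9,14,15.

6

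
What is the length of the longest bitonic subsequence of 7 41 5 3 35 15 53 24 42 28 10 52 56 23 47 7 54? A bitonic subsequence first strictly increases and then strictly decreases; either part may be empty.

One longest bitonic subsequence is 7, 15, 24, 42, 52, 56, 47, 7 (positions 1,6,8,9,12,13,15,16): it rises to 56 then falls. Length 8 is optimal.

8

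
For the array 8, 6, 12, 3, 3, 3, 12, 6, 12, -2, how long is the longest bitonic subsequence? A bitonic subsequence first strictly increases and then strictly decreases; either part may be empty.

4

One longest bitonic subsequence is 8, 6, 3, -2 (positions 1,2,6,10): it rises to 8 then falls. Length 4 is optimal.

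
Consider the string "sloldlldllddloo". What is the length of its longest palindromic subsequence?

One longest palindromic subsequence is oldlldlldlo (positions 3,4,5,6,7,8,9,10,12,13,15); it reads the same forward and backward, and the interval DP gives dp[1][15] = 11.

11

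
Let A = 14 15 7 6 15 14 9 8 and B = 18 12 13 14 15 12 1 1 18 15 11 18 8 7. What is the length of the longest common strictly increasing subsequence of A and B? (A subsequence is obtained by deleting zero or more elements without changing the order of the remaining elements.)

For each value that appears in both, track the longest common increasing run ending there.
The best achievable length is 2; one witness is 14, 15 (A-positions 1,2, B-positions 4,5).

2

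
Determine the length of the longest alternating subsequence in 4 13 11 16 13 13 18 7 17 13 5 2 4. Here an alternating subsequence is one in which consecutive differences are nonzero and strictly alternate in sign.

10

A longest alternating subsequence is 4, 13, 11, 16, 13, 18, 7, 17, 2, 4 (positions 1,2,3,4,5,7,8,9,12,13); its 9 consecutive differences strictly alternate in sign, and length 10 is optimal.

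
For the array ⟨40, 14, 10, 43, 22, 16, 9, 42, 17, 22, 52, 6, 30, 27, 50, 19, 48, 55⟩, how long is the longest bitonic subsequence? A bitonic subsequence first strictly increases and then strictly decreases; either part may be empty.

8

Let inc[i] be the LIS ending at i and dec[i] the longest strictly decreasing subsequence starting at i. inc = [1, 1, 1, 2, 2, 2, 1, 3, 3, 4, 5, 1, 5, 5, 6, 4, 6, 7], dec = [5, 4, 3, 5, 4, 3, 2, 4, 2, 2, 4, 1, 3, 2, 2, 1, 1, 1].
max_i inc[i]+dec[i]−1 = 8, with one witness 14, 16, 17, 22, 52, 30, 27, 19.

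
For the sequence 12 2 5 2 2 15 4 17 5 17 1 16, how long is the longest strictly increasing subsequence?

4

One longest increasing subsequence is 2, 5, 15, 17 (positions 2,3,6,8), of length 4; no longer one exists.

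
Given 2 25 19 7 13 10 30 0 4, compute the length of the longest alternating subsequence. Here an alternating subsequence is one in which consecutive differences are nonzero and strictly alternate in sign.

Track the best alternating length ending on an up-step vs a down-step at each position: up/down = 1/1, 2/1, 2/3, 2/3, 4/3, 4/5, 6/1, 1/7, 8/7.
The maximum over both is 8; one such subsequence is 2, 25, 7, 13, 10, 30, 0, 4.

8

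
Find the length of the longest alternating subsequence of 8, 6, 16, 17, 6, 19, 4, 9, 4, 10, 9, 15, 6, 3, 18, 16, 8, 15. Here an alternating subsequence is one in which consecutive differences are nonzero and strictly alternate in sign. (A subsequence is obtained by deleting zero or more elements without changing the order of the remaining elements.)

15

Track the best alternating length ending on an up-step vs a down-step at each position: up/down = 1/1, 1/2, 3/1, 3/1, 1/4, 5/1, 1/6, 7/6, 1/8, 9/6, 9/10, 11/6, 9/12, 1/12, 13/6, 13/14, 13/14, 15/14.
The maximum over both is 15; one such subsequence is 8, 6, 16, 6, 19, 4, 9, 4, 10, 9, 15, 6, 18, 8, 15.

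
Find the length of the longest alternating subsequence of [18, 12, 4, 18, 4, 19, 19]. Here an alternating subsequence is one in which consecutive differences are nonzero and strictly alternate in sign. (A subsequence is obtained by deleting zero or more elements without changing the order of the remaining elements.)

5

Track the best alternating length ending on an up-step vs a down-step at each position: up/down = 1/1, 1/2, 1/2, 3/1, 1/4, 5/1, 5/1.
The maximum over both is 5; one such subsequence is 18, 12, 18, 4, 19.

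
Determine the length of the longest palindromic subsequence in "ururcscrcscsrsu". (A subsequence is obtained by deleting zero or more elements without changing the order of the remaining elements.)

One longest palindromic subsequence is urcscrcscru (positions 1,4,5,6,7,8,9,10,11,13,15); it reads the same forward and backward, and the interval DP gives dp[1][15] = 11.

11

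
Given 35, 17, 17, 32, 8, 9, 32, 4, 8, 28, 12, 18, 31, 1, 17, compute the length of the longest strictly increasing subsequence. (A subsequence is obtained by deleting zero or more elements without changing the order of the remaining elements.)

Let dp[i] be the longest increasing subsequence ending at position i. Then dp = [1, 1, 1, 2, 1, 2, 3, 1, 2, 3, 3, 4, 5, 1, 4].
The maximum is 5; one witness is 8, 9, 12, 18, 31 at positions 5,6,11,12,13.

5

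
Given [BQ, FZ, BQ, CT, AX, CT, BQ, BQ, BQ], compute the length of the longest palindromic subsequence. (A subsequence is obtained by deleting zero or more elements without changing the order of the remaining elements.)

7

One longest palindromic subsequence is BQ BQ CT AX CT BQ BQ (positions 1,3,4,5,6,8,9); it reads the same forward and backward, and the interval DP gives dp[1][9] = 7.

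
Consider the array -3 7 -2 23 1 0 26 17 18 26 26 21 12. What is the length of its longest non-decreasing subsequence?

Scanning left to right, the best length ending at each element is: -3→1, 7→2, -2→2, 23→3, 1→3, 0→3, 26→4, 17→4, 18→5, 26→6, 26→7, 21→6, 12→4.
So the longest non-decreasing subsequence has length 7, e.g. -3, -2, 1, 17, 18, 26, 26.

7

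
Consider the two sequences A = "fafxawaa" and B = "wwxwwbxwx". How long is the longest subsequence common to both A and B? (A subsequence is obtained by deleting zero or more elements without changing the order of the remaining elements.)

2

A longest common subsequence is xw (length 2); the LCS DP confirms no longer common subsequence exists.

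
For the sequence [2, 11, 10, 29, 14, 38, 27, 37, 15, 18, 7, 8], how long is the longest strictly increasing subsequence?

5

Let dp[i] be the longest increasing subsequence ending at position i. Then dp = [1, 2, 2, 3, 3, 4, 4, 5, 4, 5, 2, 3].
The maximum is 5; one witness is 2, 11, 14, 27, 37 at positions 1,2,5,7,8.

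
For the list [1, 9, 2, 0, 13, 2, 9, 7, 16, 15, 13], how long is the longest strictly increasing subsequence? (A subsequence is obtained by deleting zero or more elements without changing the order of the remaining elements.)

Scanning left to right, the best length ending at each element is: 1→1, 9→2, 2→2, 0→1, 13→3, 2→2, 9→3, 7→3, 16→4, 15→4, 13→4.
So the longest increasing subsequence has length 4, e.g. 1, 9, 13, 16.

4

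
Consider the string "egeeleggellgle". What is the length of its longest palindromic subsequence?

10

One longest palindromic subsequence is egleggelge (positions 1,2,5,6,7,8,9,11,12,14); it reads the same forward and backward, and the interval DP gives dp[1][14] = 10.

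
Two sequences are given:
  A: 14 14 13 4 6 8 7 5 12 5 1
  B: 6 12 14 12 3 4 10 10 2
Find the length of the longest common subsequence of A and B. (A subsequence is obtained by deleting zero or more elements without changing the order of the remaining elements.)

A longest common subsequence is 14, 4 (length 2); the LCS DP confirms no longer common subsequence exists.

2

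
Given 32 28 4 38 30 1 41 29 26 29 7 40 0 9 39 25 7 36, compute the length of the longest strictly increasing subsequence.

5

Let dp[i] be the longest increasing subsequence ending at position i. Then dp = [1, 1, 1, 2, 2, 1, 3, 2, 2, 3, 2, 4, 1, 3, 4, 4, 2, 5].
The maximum is 5; one witness is 4, 7, 9, 25, 36 at positions 3,11,14,16,18.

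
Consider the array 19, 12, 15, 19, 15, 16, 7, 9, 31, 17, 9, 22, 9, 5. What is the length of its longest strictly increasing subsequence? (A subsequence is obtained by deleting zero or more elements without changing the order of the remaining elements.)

5

Scanning left to right, the best length ending at each element is: 19→1, 12→1, 15→2, 19→3, 15→2, 16→3, 7→1, 9→2, 31→4, 17→4, 9→2, 22→5, 9→2, 5→1.
So the longest increasing subsequence has length 5, e.g. 12, 15, 16, 17, 22.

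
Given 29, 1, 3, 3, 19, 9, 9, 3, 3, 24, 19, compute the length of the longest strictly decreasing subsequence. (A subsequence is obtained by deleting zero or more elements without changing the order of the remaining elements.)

4

Let dp[i] be the longest decreasing subsequence ending at position i. Then dp = [1, 2, 2, 2, 2, 3, 3, 4, 4, 2, 3].
The maximum is 4; one witness is 29, 19, 9, 3 at positions 1,5,6,8.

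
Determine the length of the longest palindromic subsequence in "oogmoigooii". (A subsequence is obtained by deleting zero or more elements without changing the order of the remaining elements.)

7

One longest palindromic subsequence is oogigoo (positions 1,2,3,6,7,8,9); it reads the same forward and backward, and the interval DP gives dp[1][11] = 7.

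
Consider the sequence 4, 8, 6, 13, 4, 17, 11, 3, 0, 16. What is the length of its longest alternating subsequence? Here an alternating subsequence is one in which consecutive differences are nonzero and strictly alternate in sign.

Track the best alternating length ending on an up-step vs a down-step at each position: up/down = 1/1, 2/1, 2/3, 4/1, 1/5, 6/1, 6/7, 1/7, 1/7, 8/7.
The maximum over both is 8; one such subsequence is 4, 8, 6, 13, 4, 17, 11, 16.

8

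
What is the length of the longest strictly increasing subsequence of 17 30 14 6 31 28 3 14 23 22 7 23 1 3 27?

Let dp[i] be the longest increasing subsequence ending at position i. Then dp = [1, 2, 1, 1, 3, 2, 1, 2, 3, 3, 2, 4, 1, 2, 5].
The maximum is 5; one witness is 6, 14, 22, 23, 27 at positions 4,8,10,12,15.

5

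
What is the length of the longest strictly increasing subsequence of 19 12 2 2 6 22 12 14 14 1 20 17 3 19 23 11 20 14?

7

One longest increasing subsequence is 2, 6, 12, 14, 17, 19, 23 (positions 3,5,7,8,12,14,15), of length 7; no longer one exists.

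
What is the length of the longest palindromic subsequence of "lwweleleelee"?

8

Using dp[i][j] = 2 + dp[i+1][j−1] if the ends match, else max(dp[i+1][j], dp[i][j−1]):
dp[1][12] = 8. A witness is eeleelee at positions 4,6,7,8,9,10,11,12.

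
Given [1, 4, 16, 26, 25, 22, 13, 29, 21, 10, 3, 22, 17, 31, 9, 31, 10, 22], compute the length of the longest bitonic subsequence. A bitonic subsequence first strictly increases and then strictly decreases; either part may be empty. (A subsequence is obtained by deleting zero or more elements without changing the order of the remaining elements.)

9

Let inc[i] be the LIS ending at i and dec[i] the longest strictly decreasing subsequence starting at i. inc = [1, 2, 3, 4, 4, 4, 3, 5, 4, 3, 2, 5, 4, 6, 3, 6, 4, 5], dec = [1, 2, 4, 6, 5, 4, 3, 4, 3, 2, 1, 3, 2, 2, 1, 2, 1, 1].
max_i inc[i]+dec[i]−1 = 9, with one witness 1, 4, 16, 26, 25, 22, 21, 17, 10.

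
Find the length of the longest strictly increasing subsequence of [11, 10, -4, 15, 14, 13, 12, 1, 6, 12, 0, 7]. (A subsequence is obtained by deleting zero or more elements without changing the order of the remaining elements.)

One longest increasing subsequence is -4, 1, 6, 12 (positions 3,8,9,10), of length 4; no longer one exists.

4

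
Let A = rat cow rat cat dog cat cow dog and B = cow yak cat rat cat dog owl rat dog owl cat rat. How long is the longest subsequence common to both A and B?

5

Backtracking the LCS table gives one alignment: cow (A2,B1) → rat (A3,B4) → cat (A4,B5) → dog (A5,B9) → cat (A6,B11).
So the longest common subsequence has length 5.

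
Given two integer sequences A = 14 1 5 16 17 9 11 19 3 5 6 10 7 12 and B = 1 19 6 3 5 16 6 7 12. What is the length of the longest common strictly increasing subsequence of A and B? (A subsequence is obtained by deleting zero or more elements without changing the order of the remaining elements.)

A longest common strictly increasing subsequence is 1, 3, 5, 6, 7, 12 (length 6); it appears in order in both A and B, and no longer such subsequence exists.

6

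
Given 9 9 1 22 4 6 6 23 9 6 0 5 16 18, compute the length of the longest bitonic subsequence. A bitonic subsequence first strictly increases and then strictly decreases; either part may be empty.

7

One longest bitonic subsequence is 1, 4, 6, 23, 9, 6, 5 (positions 3,5,6,8,9,10,12): it rises to 23 then falls. Length 7 is optimal.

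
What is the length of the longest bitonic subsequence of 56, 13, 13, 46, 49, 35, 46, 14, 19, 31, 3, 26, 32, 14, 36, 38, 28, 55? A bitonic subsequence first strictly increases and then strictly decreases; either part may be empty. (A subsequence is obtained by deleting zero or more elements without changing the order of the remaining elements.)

One longest bitonic subsequence is 13, 14, 19, 31, 32, 36, 38, 28 (positions 2,8,9,10,13,15,16,17): it rises to 38 then falls. Length 8 is optimal.

8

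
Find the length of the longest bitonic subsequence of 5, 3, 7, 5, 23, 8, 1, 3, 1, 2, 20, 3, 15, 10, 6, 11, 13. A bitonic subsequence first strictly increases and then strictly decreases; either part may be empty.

One longest bitonic subsequence is 5, 7, 23, 20, 15, 10, 6 (positions 1,3,5,11,13,14,15): it rises to 23 then falls. Length 7 is optimal.

7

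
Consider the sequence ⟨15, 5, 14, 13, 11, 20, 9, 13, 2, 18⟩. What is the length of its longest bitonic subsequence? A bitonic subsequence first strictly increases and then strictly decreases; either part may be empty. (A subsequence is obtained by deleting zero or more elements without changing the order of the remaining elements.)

6

Let inc[i] be the LIS ending at i and dec[i] the longest strictly decreasing subsequence starting at i. inc = [1, 1, 2, 2, 2, 3, 2, 3, 1, 4], dec = [6, 2, 5, 4, 3, 3, 2, 2, 1, 1].
max_i inc[i]+dec[i]−1 = 6, with one witness 15, 14, 13, 11, 9, 2.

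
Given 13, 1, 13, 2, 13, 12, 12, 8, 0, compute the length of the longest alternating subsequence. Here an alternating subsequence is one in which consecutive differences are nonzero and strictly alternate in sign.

Track the best alternating length ending on an up-step vs a down-step at each position: up/down = 1/1, 1/2, 3/1, 3/4, 5/1, 5/6, 5/6, 5/6, 1/6.
The maximum over both is 6; one such subsequence is 13, 1, 13, 2, 13, 12.

6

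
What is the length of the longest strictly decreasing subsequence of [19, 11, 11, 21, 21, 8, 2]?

One longest decreasing subsequence is 19, 11, 8, 2 (positions 1,2,6,7), of length 4; no longer one exists.

4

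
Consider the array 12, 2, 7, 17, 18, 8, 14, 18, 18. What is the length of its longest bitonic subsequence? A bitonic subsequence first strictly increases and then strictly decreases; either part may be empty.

Let inc[i] be the LIS ending at i and dec[i] the longest strictly decreasing subsequence starting at i. inc = [1, 1, 2, 3, 4, 3, 4, 5, 5], dec = [2, 1, 1, 2, 2, 1, 1, 1, 1].
max_i inc[i]+dec[i]−1 = 5, with one witness 2, 7, 17, 18, 14.

5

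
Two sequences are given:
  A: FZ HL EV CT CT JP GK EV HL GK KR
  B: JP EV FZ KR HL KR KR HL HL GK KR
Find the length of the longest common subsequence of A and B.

Backtracking the LCS table gives one alignment: FZ (A1,B3) → HL (A2,B8) → HL (A9,B9) → GK (A10,B10) → KR (A11,B11).
So the longest common subsequence has length 5.

5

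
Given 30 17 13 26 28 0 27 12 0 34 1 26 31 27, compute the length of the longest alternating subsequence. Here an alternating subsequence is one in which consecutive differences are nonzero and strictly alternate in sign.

10

A longest alternating subsequence is 30, 17, 26, 0, 27, 12, 34, 1, 31, 27 (positions 1,2,4,6,7,8,10,11,13,14); its 9 consecutive differences strictly alternate in sign, and length 10 is optimal.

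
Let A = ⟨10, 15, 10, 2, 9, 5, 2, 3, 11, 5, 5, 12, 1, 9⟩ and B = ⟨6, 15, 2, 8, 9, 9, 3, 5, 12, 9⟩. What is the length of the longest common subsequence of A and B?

7

A longest common subsequence is 15, 2, 9, 3, 5, 12, 9 (length 7); the LCS DP confirms no longer common subsequence exists.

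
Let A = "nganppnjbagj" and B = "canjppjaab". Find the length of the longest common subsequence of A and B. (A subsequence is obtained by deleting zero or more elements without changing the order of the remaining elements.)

6

A longest common subsequence is anppjb (length 6); the LCS DP confirms no longer common subsequence exists.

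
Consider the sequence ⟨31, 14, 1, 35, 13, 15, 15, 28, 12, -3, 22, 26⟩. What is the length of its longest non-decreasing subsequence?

One longest non-decreasing subsequence is 1, 13, 15, 15, 22, 26 (positions 3,5,6,7,11,12), of length 6; no longer one exists.

6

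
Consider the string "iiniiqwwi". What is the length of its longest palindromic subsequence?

5

One longest palindromic subsequence is iiiii (positions 1,2,4,5,9); it reads the same forward and backward, and the interval DP gives dp[1][9] = 5.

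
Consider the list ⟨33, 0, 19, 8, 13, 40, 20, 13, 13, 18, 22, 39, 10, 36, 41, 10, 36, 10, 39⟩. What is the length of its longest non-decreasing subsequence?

10

Let dp[i] be the longest non-decreasing subsequence ending at position i. Then dp = [1, 1, 2, 2, 3, 4, 4, 4, 5, 6, 7, 8, 3, 8, 9, 4, 9, 5, 10].
The maximum is 10; one witness is 0, 8, 13, 13, 13, 18, 22, 36, 36, 39 at positions 2,4,5,8,9,10,11,14,17,19.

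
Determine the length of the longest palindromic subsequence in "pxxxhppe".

Using dp[i][j] = 2 + dp[i+1][j−1] if the ends match, else max(dp[i+1][j], dp[i][j−1]):
dp[1][8] = 5. A witness is pxxxp at positions 1,2,3,4,7.

5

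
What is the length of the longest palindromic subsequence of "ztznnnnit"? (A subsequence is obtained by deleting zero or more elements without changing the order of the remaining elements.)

Using dp[i][j] = 2 + dp[i+1][j−1] if the ends match, else max(dp[i+1][j], dp[i][j−1]):
dp[1][9] = 6. A witness is tnnnnt at positions 2,4,5,6,7,9.

6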